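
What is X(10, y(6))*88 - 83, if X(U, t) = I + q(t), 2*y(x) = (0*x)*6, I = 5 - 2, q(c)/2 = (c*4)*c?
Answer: 181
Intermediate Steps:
q(c) = 8*c² (q(c) = 2*((c*4)*c) = 2*((4*c)*c) = 2*(4*c²) = 8*c²)
I = 3
y(x) = 0 (y(x) = ((0*x)*6)/2 = (0*6)/2 = (½)*0 = 0)
X(U, t) = 3 + 8*t²
X(10, y(6))*88 - 83 = (3 + 8*0²)*88 - 83 = (3 + 8*0)*88 - 83 = (3 + 0)*88 - 83 = 3*88 - 83 = 264 - 83 = 181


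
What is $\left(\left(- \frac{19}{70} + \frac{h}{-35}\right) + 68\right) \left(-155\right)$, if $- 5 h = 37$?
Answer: $- \frac{105307}{10} \approx -10531.0$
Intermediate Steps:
$h = - \frac{37}{5}$ ($h = \left(- \frac{1}{5}\right) 37 = - \frac{37}{5} \approx -7.4$)
$\left(\left(- \frac{19}{70} + \frac{h}{-35}\right) + 68\right) \left(-155\right) = \left(\left(- \frac{19}{70} - \frac{37}{5 \left(-35\right)}\right) + 68\right) \left(-155\right) = \left(\left(\left(-19\right) \frac{1}{70} - - \frac{37}{175}\right) + 68\right) \left(-155\right) = \left(\left(- \frac{19}{70} + \frac{37}{175}\right) + 68\right) \left(-155\right) = \left(- \frac{3}{50} + 68\right) \left(-155\right) = \frac{3397}{50} \left(-155\right) = - \frac{105307}{10}$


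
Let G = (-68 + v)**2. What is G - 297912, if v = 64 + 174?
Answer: -269012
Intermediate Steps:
v = 238
G = 28900 (G = (-68 + 238)**2 = 170**2 = 28900)
G - 297912 = 28900 - 297912 = -269012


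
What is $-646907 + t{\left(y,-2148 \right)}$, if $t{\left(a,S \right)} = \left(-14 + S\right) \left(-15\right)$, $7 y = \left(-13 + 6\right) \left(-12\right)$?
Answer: $-614477$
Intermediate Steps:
$y = 12$ ($y = \frac{\left(-13 + 6\right) \left(-12\right)}{7} = \frac{\left(-7\right) \left(-12\right)}{7} = \frac{1}{7} \cdot 84 = 12$)
$t{\left(a,S \right)} = 210 - 15 S$
$-646907 + t{\left(y,-2148 \right)} = -646907 + \left(210 - -32220\right) = -646907 + \left(210 + 32220\right) = -646907 + 32430 = -614477$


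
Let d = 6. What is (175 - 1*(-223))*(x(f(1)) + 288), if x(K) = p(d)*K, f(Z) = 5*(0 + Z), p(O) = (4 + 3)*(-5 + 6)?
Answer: 128554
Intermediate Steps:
p(O) = 7 (p(O) = 7*1 = 7)
f(Z) = 5*Z
x(K) = 7*K
(175 - 1*(-223))*(x(f(1)) + 288) = (175 - 1*(-223))*(7*(5*1) + 288) = (175 + 223)*(7*5 + 288) = 398*(35 + 288) = 398*323 = 128554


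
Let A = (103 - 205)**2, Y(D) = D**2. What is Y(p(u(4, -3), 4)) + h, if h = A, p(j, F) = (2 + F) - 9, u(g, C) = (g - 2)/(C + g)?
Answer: 10413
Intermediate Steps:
u(g, C) = (-2 + g)/(C + g)
p(j, F) = -7 + F
A = 10404 (A = (-102)**2 = 10404)
h = 10404
Y(p(u(4, -3), 4)) + h = (-7 + 4)**2 + 10404 = (-3)**2 + 10404 = 9 + 10404 = 10413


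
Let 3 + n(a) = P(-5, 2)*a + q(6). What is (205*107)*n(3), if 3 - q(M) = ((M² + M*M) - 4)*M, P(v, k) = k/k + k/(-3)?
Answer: -8927545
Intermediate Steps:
P(v, k) = 1 - k/3 (P(v, k) = 1 + k*(-⅓) = 1 - k/3)
q(M) = 3 - M*(-4 + 2*M²) (q(M) = 3 - ((M² + M*M) - 4)*M = 3 - ((M² + M²) - 4)*M = 3 - (2*M² - 4)*M = 3 - (-4 + 2*M²)*M = 3 - M*(-4 + 2*M²))
n(a) = -408 + a/3 (n(a) = -3 + ((1 - ⅓*2)*a + (3 - 2*6³ + 4*6)) = -3 + ((1 - ⅔)*a + (3 - 2*216 + 24)) = -3 + (a/3 + (3 - 432 + 24)) = -3 + (a/3 - 405) = -3 + (-405 + a/3) = -408 + a/3)
(205*107)*n(3) = (205*107)*(-408 + (⅓)*3) = 21935*(-408 + 1) = 21935*(-407) = -8927545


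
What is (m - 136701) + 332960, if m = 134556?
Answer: 330815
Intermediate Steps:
(m - 136701) + 332960 = (134556 - 136701) + 332960 = -2145 + 332960 = 330815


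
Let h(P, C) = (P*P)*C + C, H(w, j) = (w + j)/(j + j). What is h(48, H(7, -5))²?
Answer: 212521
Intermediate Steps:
H(w, j) = (j + w)/(2*j) (H(w, j) = (j + w)/((2*j)) = (j + w)*(1/(2*j)) = (j + w)/(2*j))
h(P, C) = C + C*P² (h(P, C) = P²*C + C = C*P² + C = C + C*P²)
h(48, H(7, -5))² = (((½)*(-5 + 7)/(-5))*(1 + 48²))² = (((½)*(-⅕)*2)*(1 + 2304))² = (-⅕*2305)² = (-461)² = 212521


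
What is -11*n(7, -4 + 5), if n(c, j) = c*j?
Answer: -77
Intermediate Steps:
-11*n(7, -4 + 5) = -77*(-4 + 5) = -77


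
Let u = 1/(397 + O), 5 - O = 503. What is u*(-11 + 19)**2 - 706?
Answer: -71370/101 ≈ -706.63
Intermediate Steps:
O = -498 (O = 5 - 1*503 = 5 - 503 = -498)
u = -1/101 (u = 1/(397 - 498) = 1/(-101) = -1/101 ≈ -0.0099010)
u*(-11 + 19)**2 - 706 = -(-11 + 19)**2/101 - 706 = -1/101*8**2 - 706 = -1/101*64 - 706 = -64/101 - 706 = -71370/101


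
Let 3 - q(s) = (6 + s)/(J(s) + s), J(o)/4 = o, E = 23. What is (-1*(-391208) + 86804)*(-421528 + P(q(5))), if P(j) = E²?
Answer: -201242573988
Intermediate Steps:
J(o) = 4*o
q(s) = 3 - (6 + s)/(5*s) (q(s) = 3 - (6 + s)/(4*s + s) = 3 - (6 + s)/(5*s))
P(j) = 529 (P(j) = 23² = 529)
(-1*(-391208) + 86804)*(-421528 + P(q(5))) = (-1*(-391208) + 86804)*(-421528 + 529) = (391208 + 86804)*(-420999) = 478012*(-420999) = -201242573988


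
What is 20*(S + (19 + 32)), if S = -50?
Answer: 20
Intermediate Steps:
20*(S + (19 + 32)) = 20*(-50 + (19 + 32)) = 20*(-50 + 51) = 20*1 = 20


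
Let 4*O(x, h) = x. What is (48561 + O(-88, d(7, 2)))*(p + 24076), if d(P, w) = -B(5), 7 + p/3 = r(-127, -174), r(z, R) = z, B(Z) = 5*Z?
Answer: 1149112286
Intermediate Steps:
p = -402 (p = -21 + 3*(-127) = -21 - 381 = -402)
d(P, w) = -25 (d(P, w) = -5*5 = -1*25 = -25)
O(x, h) = x/4
(48561 + O(-88, d(7, 2)))*(p + 24076) = (48561 + (¼)*(-88))*(-402 + 24076) = (48561 - 22)*23674 = 48539*23674 = 1149112286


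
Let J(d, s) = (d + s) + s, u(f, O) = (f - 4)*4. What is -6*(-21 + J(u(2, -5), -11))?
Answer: 306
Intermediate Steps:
u(f, O) = -16 + 4*f (u(f, O) = (-4 + f)*4 = -16 + 4*f)
J(d, s) = d + 2*s
-6*(-21 + J(u(2, -5), -11)) = -6*(-21 + ((-16 + 4*2) + 2*(-11))) = -6*(-21 + ((-16 + 8) - 22)) = -6*(-21 + (-8 - 22)) = -6*(-21 - 30) = -6*(-51) = 306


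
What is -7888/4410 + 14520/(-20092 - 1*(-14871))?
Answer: -52608224/11512305 ≈ -4.5697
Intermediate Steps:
-7888/4410 + 14520/(-20092 - 1*(-14871)) = -7888*1/4410 + 14520/(-20092 + 14871) = -3944/2205 + 14520/(-5221) = -3944/2205 + 14520*(-1/5221) = -3944/2205 - 14520/5221 = -52608224/11512305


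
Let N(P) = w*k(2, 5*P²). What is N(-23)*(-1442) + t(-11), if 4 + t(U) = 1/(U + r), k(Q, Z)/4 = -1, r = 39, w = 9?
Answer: 1453425/28 ≈ 51908.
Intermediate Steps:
k(Q, Z) = -4 (k(Q, Z) = 4*(-1) = -4)
N(P) = -36 (N(P) = 9*(-4) = -36)
t(U) = -4 + 1/(39 + U) (t(U) = -4 + 1/(U + 39) = -4 + 1/(39 + U))
N(-23)*(-1442) + t(-11) = -36*(-1442) + (-155 - 4*(-11))/(39 - 11) = 51912 + (-155 + 44)/28 = 51912 + (1/28)*(-111) = 51912 - 111/28 = 1453425/28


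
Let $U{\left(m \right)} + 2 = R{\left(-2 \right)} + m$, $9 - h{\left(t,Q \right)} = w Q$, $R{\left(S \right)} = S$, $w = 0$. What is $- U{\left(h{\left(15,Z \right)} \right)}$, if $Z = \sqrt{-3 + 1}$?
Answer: $-5$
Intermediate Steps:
$Z = i \sqrt{2}$ ($Z = \sqrt{-2} = i \sqrt{2} \approx 1.4142 i$)
$h{\left(t,Q \right)} = 9$ ($h{\left(t,Q \right)} = 9 - 0 Q = 9 - 0 = 9 + 0 = 9$)
$U{\left(m \right)} = -4 + m$ ($U{\left(m \right)} = -2 + \left(-2 + m\right) = -4 + m$)
$- U{\left(h{\left(15,Z \right)} \right)} = - (-4 + 9) = \left(-1\right) 5 = -5$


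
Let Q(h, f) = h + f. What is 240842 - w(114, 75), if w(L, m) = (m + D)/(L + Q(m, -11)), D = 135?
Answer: 21434833/89 ≈ 2.4084e+5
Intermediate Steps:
Q(h, f) = f + h
w(L, m) = (135 + m)/(-11 + L + m) (w(L, m) = (m + 135)/(L + (-11 + m)) = (135 + m)/(-11 + L + m))
240842 - w(114, 75) = 240842 - (135 + 75)/(-11 + 114 + 75) = 240842 - 210/178 = 240842 - 1*105/89 = 240842 - 105/89 = 21434833/89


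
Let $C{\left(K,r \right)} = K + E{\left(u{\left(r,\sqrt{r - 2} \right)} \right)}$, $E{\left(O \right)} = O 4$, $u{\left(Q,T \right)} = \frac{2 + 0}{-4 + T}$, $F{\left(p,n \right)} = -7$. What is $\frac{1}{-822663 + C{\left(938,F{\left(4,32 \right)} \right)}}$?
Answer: $- \frac{2282573}{1875650220121} + \frac{8 i}{5626950660363} \approx -1.2169 \cdot 10^{-6} + 1.4217 \cdot 10^{-12} i$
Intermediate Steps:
$u{\left(Q,T \right)} = \frac{2}{-4 + T}$
$E{\left(O \right)} = 4 O$
$C{\left(K,r \right)} = K + \frac{8}{-4 + \sqrt{-2 + r}}$ ($C{\left(K,r \right)} = K + 4 \frac{2}{-4 + \sqrt{r - 2}} = K + 4 \frac{2}{-4 + \sqrt{-2 + r}} = K + \frac{8}{-4 + \sqrt{-2 + r}}$)
$\frac{1}{-822663 + C{\left(938,F{\left(4,32 \right)} \right)}} = \frac{1}{-822663 + \left(938 + \frac{8}{-4 + \sqrt{-2 - 7}}\right)} = \frac{1}{-822663 + \left(938 + \frac{8}{-4 + \sqrt{-9}}\right)} = \frac{1}{-822663 + \left(938 + \frac{8}{-4 + 3 i}\right)} = \frac{1}{-822663 + \left(938 + 8 \frac{-4 - 3 i}{25}\right)} = \frac{1}{-822663 + \left(938 + \frac{8 \left(-4 - 3 i\right)}{25}\right)} = \frac{1}{-821725 + \frac{8 \left(-4 - 3 i\right)}{25}}$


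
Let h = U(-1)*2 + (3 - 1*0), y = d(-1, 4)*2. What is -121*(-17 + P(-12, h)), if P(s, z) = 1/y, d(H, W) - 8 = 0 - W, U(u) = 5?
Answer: 16335/8 ≈ 2041.9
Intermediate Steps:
d(H, W) = 8 - W (d(H, W) = 8 + (0 - W) = 8 - W)
y = 8 (y = (8 - 1*4)*2 = (8 - 4)*2 = 4*2 = 8)
h = 13 (h = 5*2 + (3 - 1*0) = 10 + (3 + 0) = 10 + 3 = 13)
P(s, z) = ⅛ (P(s, z) = 1/8 = ⅛)
-121*(-17 + P(-12, h)) = -121*(-17 + ⅛) = -121*(-135/8) = 16335/8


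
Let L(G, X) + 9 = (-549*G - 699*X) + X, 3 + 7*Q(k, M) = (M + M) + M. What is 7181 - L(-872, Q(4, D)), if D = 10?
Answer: -3281920/7 ≈ -4.6885e+5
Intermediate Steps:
Q(k, M) = -3/7 + 3*M/7 (Q(k, M) = -3/7 + ((M + M) + M)/7 = -3/7 + (2*M + M)/7 = -3/7 + (3*M)/7 = -3/7 + 3*M/7)
L(G, X) = -9 - 698*X - 549*G (L(G, X) = -9 + ((-549*G - 699*X) + X) = -9 + ((-699*X - 549*G) + X) = -9 + (-698*X - 549*G) = -9 - 698*X - 549*G)
7181 - L(-872, Q(4, D)) = 7181 - (-9 - 698*(-3/7 + (3/7)*10) - 549*(-872)) = 7181 - (-9 - 698*(-3/7 + 30/7) + 478728) = 7181 - (-9 - 698*27/7 + 478728) = 7181 - (-9 - 18846/7 + 478728) = 7181 - 1*3332187/7 = 7181 - 3332187/7 = -3281920/7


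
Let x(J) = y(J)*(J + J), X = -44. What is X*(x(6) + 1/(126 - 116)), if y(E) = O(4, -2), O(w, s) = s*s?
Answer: -10582/5 ≈ -2116.4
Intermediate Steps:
O(w, s) = s**2
y(E) = 4 (y(E) = (-2)**2 = 4)
x(J) = 8*J (x(J) = 4*(J + J) = 4*(2*J) = 8*J)
X*(x(6) + 1/(126 - 116)) = -44*(8*6 + 1/(126 - 116)) = -44*(48 + 1/10) = -44*481/10 = -10582/5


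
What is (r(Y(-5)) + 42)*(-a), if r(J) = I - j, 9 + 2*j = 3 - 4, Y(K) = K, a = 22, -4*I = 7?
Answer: -1991/2 ≈ -995.50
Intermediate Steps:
I = -7/4 (I = -¼*7 = -7/4 ≈ -1.7500)
j = -5 (j = -9/2 + (3 - 4)/2 = -9/2 + (½)*(-1) = -9/2 - ½ = -5)
r(J) = 13/4 (r(J) = -7/4 - 1*(-5) = -7/4 + 5 = 13/4)
(r(Y(-5)) + 42)*(-a) = (13/4 + 42)*(-1*22) = (181/4)*(-22) = -1991/2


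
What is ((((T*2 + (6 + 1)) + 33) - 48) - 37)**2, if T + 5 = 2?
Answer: 2601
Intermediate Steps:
T = -3 (T = -5 + 2 = -3)
((((T*2 + (6 + 1)) + 33) - 48) - 37)**2 = ((((-3*2 + (6 + 1)) + 33) - 48) - 37)**2 = ((((-6 + 7) + 33) - 48) - 37)**2 = (((1 + 33) - 48) - 37)**2 = ((34 - 48) - 37)**2 = (-14 - 37)**2 = (-51)**2 = 2601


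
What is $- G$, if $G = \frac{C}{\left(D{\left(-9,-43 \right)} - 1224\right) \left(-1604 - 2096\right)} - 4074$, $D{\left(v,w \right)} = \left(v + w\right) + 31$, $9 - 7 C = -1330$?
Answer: $\frac{131368165661}{32245500} \approx 4074.0$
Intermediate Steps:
$C = \frac{1339}{7}$ ($C = \frac{9}{7} - -190 = \frac{9}{7} + 190 = \frac{1339}{7} \approx 191.29$)
$D{\left(v,w \right)} = 31 + v + w$
$G = - \frac{131368165661}{32245500}$ ($G = \frac{1339}{7 \left(\left(31 - 9 - 43\right) - 1224\right) \left(-1604 - 2096\right)} - 4074 = \frac{1339}{7 \left(-21 - 1224\right) \left(-3700\right)} - 4074 = \frac{1339}{7 \left(\left(-1245\right) \left(-3700\right)\right)} - 4074 = \frac{1339}{7 \cdot 4606500} - 4074 = \frac{1339}{7} \cdot \frac{1}{4606500} - 4074 = \frac{1339}{32245500} - 4074 = - \frac{131368165661}{32245500} \approx -4074.0$)
$- G = \left(-1\right) \left(- \frac{131368165661}{32245500}\right) = \frac{131368165661}{32245500}$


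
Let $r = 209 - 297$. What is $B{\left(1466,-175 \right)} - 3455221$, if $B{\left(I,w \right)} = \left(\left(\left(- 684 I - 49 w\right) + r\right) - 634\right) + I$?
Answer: $-4448646$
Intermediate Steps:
$r = -88$
$B{\left(I,w \right)} = -722 - 683 I - 49 w$ ($B{\left(I,w \right)} = \left(\left(\left(- 684 I - 49 w\right) - 88\right) - 634\right) + I = \left(\left(-88 - 684 I - 49 w\right) - 634\right) + I = \left(-722 - 684 I - 49 w\right) + I = -722 - 683 I - 49 w$)
$B{\left(1466,-175 \right)} - 3455221 = \left(-722 - 1001278 - -8575\right) - 3455221 = \left(-722 - 1001278 + 8575\right) - 3455221 = -993425 - 3455221 = -4448646$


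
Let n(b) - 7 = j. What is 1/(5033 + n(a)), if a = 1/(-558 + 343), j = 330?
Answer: 1/5370 ≈ 0.00018622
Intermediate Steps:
a = -1/215 (a = 1/(-215) = -1/215 ≈ -0.0046512)
n(b) = 337 (n(b) = 7 + 330 = 337)
1/(5033 + n(a)) = 1/(5033 + 337) = 1/5370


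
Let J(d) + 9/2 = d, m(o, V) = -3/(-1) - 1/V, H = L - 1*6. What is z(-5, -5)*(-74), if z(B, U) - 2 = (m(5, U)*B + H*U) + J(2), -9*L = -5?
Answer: -7141/9 ≈ -793.44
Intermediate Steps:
L = 5/9 (L = -1/9*(-5) = 5/9 ≈ 0.55556)
H = -49/9 (H = 5/9 - 1*6 = 5/9 - 6 = -49/9 ≈ -5.4444)
m(o, V) = 3 - 1/V (m(o, V) = -3*(-1) - 1/V = 3 - 1/V)
J(d) = -9/2 + d
z(B, U) = -1/2 - 49*U/9 + B*(3 - 1/U) (z(B, U) = 2 + (((3 - 1/U)*B - 49*U/9) + (-9/2 + 2)) = 2 + ((B*(3 - 1/U) - 49*U/9) - 5/2) = 2 + ((-49*U/9 + B*(3 - 1/U)) - 5/2) = 2 + (-5/2 - 49*U/9 + B*(3 - 1/U)) = -1/2 - 49*U/9 + B*(3 - 1/U))
z(-5, -5)*(-74) = (-1/2 + 3*(-5) - 49/9*(-5) - 1*(-5)/(-5))*(-74) = (-1/2 - 15 + 245/9 - 1*(-5)*(-1/5))*(-74) = (-1/2 - 15 + 245/9 - 1)*(-74) = (193/18)*(-74) = -7141/9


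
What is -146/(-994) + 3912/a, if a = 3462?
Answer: 366165/286769 ≈ 1.2769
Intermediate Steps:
-146/(-994) + 3912/a = -146/(-994) + 3912/3462 = -146*(-1/994) + 3912*(1/3462) = 73/497 + 652/577 = 366165/286769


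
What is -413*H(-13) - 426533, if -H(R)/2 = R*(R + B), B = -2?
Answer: -265463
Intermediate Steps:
H(R) = -2*R*(-2 + R) (H(R) = -2*R*(R - 2) = -2*R*(-2 + R))
-413*H(-13) - 426533 = -826*(-13)*(2 - 1*(-13)) - 426533 = -826*(-13)*(2 + 13) - 426533 = -826*(-13)*15 - 426533 = -413*(-390) - 426533 = 161070 - 426533 = -265463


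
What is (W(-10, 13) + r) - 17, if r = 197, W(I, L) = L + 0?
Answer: 193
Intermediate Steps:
W(I, L) = L
(W(-10, 13) + r) - 17 = (13 + 197) - 17 = 210 - 17 = 193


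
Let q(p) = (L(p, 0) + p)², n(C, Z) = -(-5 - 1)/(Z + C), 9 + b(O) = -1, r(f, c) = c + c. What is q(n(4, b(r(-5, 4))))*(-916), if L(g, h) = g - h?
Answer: -3664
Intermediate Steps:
r(f, c) = 2*c
b(O) = -10 (b(O) = -9 - 1 = -10)
n(C, Z) = 6/(C + Z) (n(C, Z) = -(-6)/(C + Z) = 6/(C + Z))
q(p) = 4*p² (q(p) = ((p - 1*0) + p)² = ((p + 0) + p)² = (p + p)² = (2*p)² = 4*p²)
q(n(4, b(r(-5, 4))))*(-916) = (4*(6/(4 - 10))²)*(-916) = (4*(6/(-6))²)*(-916) = (4*(6*(-⅙))²)*(-916) = (4*(-1)²)*(-916) = (4*1)*(-916) = 4*(-916) = -3664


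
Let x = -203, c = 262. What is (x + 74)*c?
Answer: -33798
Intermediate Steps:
(x + 74)*c = (-203 + 74)*262 = -129*262 = -33798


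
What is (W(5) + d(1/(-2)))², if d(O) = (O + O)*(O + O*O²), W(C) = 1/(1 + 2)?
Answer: 529/576 ≈ 0.91840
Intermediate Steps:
W(C) = ⅓ (W(C) = 1/3 = ⅓)
d(O) = 2*O*(O + O³) (d(O) = (2*O)*(O + O³) = 2*O*(O + O³))
(W(5) + d(1/(-2)))² = (⅓ + 2*(1/(-2))²*(1 + (1/(-2))²))² = (⅓ + 2*(-½)²*(1 + (-½)²))² = (⅓ + 2*(¼)*(1 + ¼))² = (⅓ + 2*(¼)*(5/4))² = (⅓ + 5/8)² = (23/24)² = 529/576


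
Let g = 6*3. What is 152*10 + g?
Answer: 1538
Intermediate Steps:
g = 18
152*10 + g = 152*10 + 18 = 1520 + 18 = 1538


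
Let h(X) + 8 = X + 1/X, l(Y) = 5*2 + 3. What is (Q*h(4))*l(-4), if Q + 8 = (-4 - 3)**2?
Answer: -7995/4 ≈ -1998.8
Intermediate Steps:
l(Y) = 13 (l(Y) = 10 + 3 = 13)
Q = 41 (Q = -8 + (-4 - 3)**2 = -8 + (-7)**2 = -8 + 49 = 41)
h(X) = -8 + X + 1/X (h(X) = -8 + (X + 1/X) = -8 + X + 1/X)
(Q*h(4))*l(-4) = (41*(-8 + 4 + 1/4))*13 = (41*(-15/4))*13 = -615/4*13 = -7995/4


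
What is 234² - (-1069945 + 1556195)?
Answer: -431494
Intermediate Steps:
234² - (-1069945 + 1556195) = 54756 - 1*486250 = 54756 - 486250 = -431494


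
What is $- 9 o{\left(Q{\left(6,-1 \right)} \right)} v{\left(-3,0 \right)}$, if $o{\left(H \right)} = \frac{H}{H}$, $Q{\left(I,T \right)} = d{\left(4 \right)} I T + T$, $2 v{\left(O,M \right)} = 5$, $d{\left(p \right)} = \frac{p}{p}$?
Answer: $- \frac{45}{2} \approx -22.5$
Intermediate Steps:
$d{\left(p \right)} = 1$
$v{\left(O,M \right)} = \frac{5}{2}$ ($v{\left(O,M \right)} = \frac{1}{2} \cdot 5 = \frac{5}{2}$)
$Q{\left(I,T \right)} = T + I T$ ($Q{\left(I,T \right)} = 1 I T + T = I T + T = T + I T$)
$o{\left(H \right)} = 1$
$- 9 o{\left(Q{\left(6,-1 \right)} \right)} v{\left(-3,0 \right)} = \left(-9\right) 1 \cdot \frac{5}{2} = \left(-9\right) \frac{5}{2} = - \frac{45}{2}$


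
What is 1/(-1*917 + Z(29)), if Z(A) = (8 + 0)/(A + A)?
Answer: -29/26589 ≈ -0.0010907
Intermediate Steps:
Z(A) = 4/A (Z(A) = 8/((2*A)) = 8*(1/(2*A)) = 4/A)
1/(-1*917 + Z(29)) = 1/(-1*917 + 4/29) = 1/(-917 + 4*(1/29)) = 1/(-917 + 4/29) = 1/(-26589/29) = -29/26589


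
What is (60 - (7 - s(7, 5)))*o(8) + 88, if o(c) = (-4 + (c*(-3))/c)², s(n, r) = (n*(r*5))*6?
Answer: 54135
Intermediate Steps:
s(n, r) = 30*n*r (s(n, r) = (n*(5*r))*6 = (5*n*r)*6 = 30*n*r)
o(c) = 49 (o(c) = (-4 + (-3*c)/c)² = (-4 - 3)² = (-7)² = 49)
(60 - (7 - s(7, 5)))*o(8) + 88 = (60 - (7 - 30*7*5))*49 + 88 = (60 - (7 - 1*1050))*49 + 88 = (60 - (7 - 1050))*49 + 88 = (60 - 1*(-1043))*49 + 88 = (60 + 1043)*49 + 88 = 1103*49 + 88 = 54047 + 88 = 54135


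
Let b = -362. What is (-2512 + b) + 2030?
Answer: -844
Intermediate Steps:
(-2512 + b) + 2030 = (-2512 - 362) + 2030 = -2874 + 2030 = -844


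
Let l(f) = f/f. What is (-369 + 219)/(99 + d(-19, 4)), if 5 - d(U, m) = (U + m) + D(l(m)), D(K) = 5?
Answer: -25/19 ≈ -1.3158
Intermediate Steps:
l(f) = 1
d(U, m) = -U - m (d(U, m) = 5 - ((U + m) + 5) = 5 - (5 + U + m) = 5 + (-5 - U - m) = -U - m)
(-369 + 219)/(99 + d(-19, 4)) = (-369 + 219)/(99 + (-1*(-19) - 1*4)) = -150/(99 + (19 - 4)) = -150/(99 + 15) = -150/114 = -150*1/114 = -25/19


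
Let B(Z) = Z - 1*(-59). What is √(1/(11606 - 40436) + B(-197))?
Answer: I*√119356230/930 ≈ 11.747*I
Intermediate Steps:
B(Z) = 59 + Z (B(Z) = Z + 59 = 59 + Z)
√(1/(11606 - 40436) + B(-197)) = √(1/(11606 - 40436) + (59 - 197)) = √(1/(-28830) - 138) = √(-1/28830 - 138) = √(-3978541/28830) = I*√119356230/930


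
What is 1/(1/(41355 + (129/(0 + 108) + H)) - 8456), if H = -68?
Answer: -1486375/12568786964 ≈ -0.00011826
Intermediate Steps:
1/(1/(41355 + (129/(0 + 108) + H)) - 8456) = 1/(1/(41355 + (129/(0 + 108) - 68)) - 8456) = 1/(1/(41355 + (129/108 - 68)) - 8456) = 1/(1/(41355 + ((1/108)*129 - 68)) - 8456) = 1/(1/(41355 + (43/36 - 68)) - 8456) = 1/(1/(41355 - 2405/36) - 8456) = 1/(1/(1486375/36) - 8456) = 1/(36/1486375 - 8456) = 1/(-12568786964/1486375) = -1486375/12568786964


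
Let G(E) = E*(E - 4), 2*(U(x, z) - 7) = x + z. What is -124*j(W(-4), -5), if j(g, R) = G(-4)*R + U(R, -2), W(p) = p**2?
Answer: 19406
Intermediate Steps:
U(x, z) = 7 + x/2 + z/2 (U(x, z) = 7 + (x + z)/2 = 7 + (x/2 + z/2) = 7 + x/2 + z/2)
G(E) = E*(-4 + E)
j(g, R) = 6 + 65*R/2 (j(g, R) = (-4*(-4 - 4))*R + (7 + R/2 + (1/2)*(-2)) = (-4*(-8))*R + (7 + R/2 - 1) = 32*R + (6 + R/2) = 6 + 65*R/2)
-124*j(W(-4), -5) = -124*(6 + (65/2)*(-5)) = -124*(6 - 325/2) = -124*(-313/2) = 19406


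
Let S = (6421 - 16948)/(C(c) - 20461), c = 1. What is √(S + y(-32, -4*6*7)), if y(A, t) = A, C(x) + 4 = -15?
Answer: I*√3224165/320 ≈ 5.6112*I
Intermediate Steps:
C(x) = -19 (C(x) = -4 - 15 = -19)
S = 10527/20480 (S = (6421 - 16948)/(-19 - 20461) = -10527/(-20480) = -10527*(-1/20480) = 10527/20480 ≈ 0.51401)
√(S + y(-32, -4*6*7)) = √(10527/20480 - 32) = √(-644833/20480) = I*√3224165/320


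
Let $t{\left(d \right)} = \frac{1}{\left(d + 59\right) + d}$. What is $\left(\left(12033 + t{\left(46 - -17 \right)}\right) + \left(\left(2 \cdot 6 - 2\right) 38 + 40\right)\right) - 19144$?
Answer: $- \frac{1237834}{185} \approx -6691.0$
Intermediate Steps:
$t{\left(d \right)} = \frac{1}{59 + 2 d}$ ($t{\left(d \right)} = \frac{1}{\left(59 + d\right) + d} = \frac{1}{59 + 2 d}$)
$\left(\left(12033 + t{\left(46 - -17 \right)}\right) + \left(\left(2 \cdot 6 - 2\right) 38 + 40\right)\right) - 19144 = \left(\left(12033 + \frac{1}{59 + 2 \left(46 - -17\right)}\right) + \left(\left(2 \cdot 6 - 2\right) 38 + 40\right)\right) - 19144 = \left(\left(12033 + \frac{1}{59 + 2 \left(46 + 17\right)}\right) + \left(\left(12 - 2\right) 38 + 40\right)\right) - 19144 = \left(\left(12033 + \frac{1}{59 + 2 \cdot 63}\right) + \left(10 \cdot 38 + 40\right)\right) - 19144 = \left(\left(12033 + \frac{1}{59 + 126}\right) + \left(380 + 40\right)\right) - 19144 = \left(\left(12033 + \frac{1}{185}\right) + 420\right) - 19144 = \left(\frac{2226106}{185} + 420\right) - 19144 = \frac{2303806}{185} - 19144 = - \frac{1237834}{185}$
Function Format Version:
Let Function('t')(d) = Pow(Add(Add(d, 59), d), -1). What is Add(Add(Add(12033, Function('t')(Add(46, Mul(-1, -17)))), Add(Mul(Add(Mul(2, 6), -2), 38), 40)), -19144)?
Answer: Rational(-1237834, 185) ≈ -6691.0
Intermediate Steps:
Function('t')(d) = Pow(Add(59, Mul(2, d)), -1) (Function('t')(d) = Pow(Add(Add(59, d), d), -1) = Pow(Add(59, Mul(2, d)), -1))
Add(Add(Add(12033, Function('t')(Add(46, Mul(-1, -17)))), Add(Mul(Add(Mul(2, 6), -2), 38), 40)), -19144) = Add(Add(Add(12033, Pow(Add(59, Mul(2, Add(46, Mul(-1, -17)))), -1)), Add(Mul(Add(Mul(2, 6), -2), 38), 40)), -19144) = Add(Add(Add(12033, Pow(Add(59, Mul(2, Add(46, 17))), -1)), Add(Mul(Add(12, -2), 38), 40)), -19144) = Add(Add(Add(12033, Pow(Add(59, Mul(2, 63)), -1)), Add(Mul(10, 38), 40)), -19144) = Add(Add(Add(12033, Pow(Add(59, 126), -1)), Add(380, 40)), -19144) = Add(Add(Add(12033, Pow(185, -1)), 420), -19144) = Add(Add(Add(12033, Rational(1, 185)), 420), -19144) = Add(Add(Rational(2226106, 185), 420), -19144) = Add(Rational(2303806, 185), -19144) = Rational(-1237834, 185)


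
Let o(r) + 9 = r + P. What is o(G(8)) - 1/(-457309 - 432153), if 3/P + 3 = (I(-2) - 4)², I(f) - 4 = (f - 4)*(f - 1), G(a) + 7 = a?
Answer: -760489903/95172434 ≈ -7.9907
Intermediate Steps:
G(a) = -7 + a
I(f) = 4 + (-1 + f)*(-4 + f) (I(f) = 4 + (f - 4)*(f - 1) = 4 + (-4 + f)*(-1 + f) = 4 + (-1 + f)*(-4 + f))
P = 1/107 (P = 3/(-3 + ((8 + (-2)² - 5*(-2)) - 4)²) = 3/(-3 + ((8 + 4 + 10) - 4)²) = 3/(-3 + (22 - 4)²) = 3/(-3 + 18²) = 3/(-3 + 324) = 3/321 = 3*(1/321) = 1/107 ≈ 0.0093458)
o(r) = -962/107 + r (o(r) = -9 + (r + 1/107) = -9 + (1/107 + r) = -962/107 + r)
o(G(8)) - 1/(-457309 - 432153) = (-962/107 + (-7 + 8)) - 1/(-457309 - 432153) = (-962/107 + 1) - 1/(-889462) = -855/107 - 1*(-1/889462) = -855/107 + 1/889462 = -760489903/95172434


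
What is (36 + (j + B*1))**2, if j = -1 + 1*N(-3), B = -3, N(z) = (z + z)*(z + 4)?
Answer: 676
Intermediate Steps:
N(z) = 2*z*(4 + z) (N(z) = (2*z)*(4 + z) = 2*z*(4 + z))
j = -7 (j = -1 + 1*(2*(-3)*(4 - 3)) = -1 + 1*(2*(-3)*1) = -1 + 1*(-6) = -1 - 6 = -7)
(36 + (j + B*1))**2 = (36 + (-7 - 3*1))**2 = (36 + (-7 - 3))**2 = (36 - 10)**2 = 26**2 = 676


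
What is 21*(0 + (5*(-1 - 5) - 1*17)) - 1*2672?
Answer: -3659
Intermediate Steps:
21*(0 + (5*(-1 - 5) - 1*17)) - 1*2672 = 21*(0 + (5*(-6) - 17)) - 2672 = 21*(0 + (-30 - 17)) - 2672 = 21*(0 - 47) - 2672 = 21*(-47) - 2672 = -987 - 2672 = -3659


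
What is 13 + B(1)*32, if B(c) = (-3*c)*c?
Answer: -83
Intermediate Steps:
B(c) = -3*c²
13 + B(1)*32 = 13 - 3*1²*32 = 13 - 3*1*32 = 13 - 3*32 = 13 - 96 = -83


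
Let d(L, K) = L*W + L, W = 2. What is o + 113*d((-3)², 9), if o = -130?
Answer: 2921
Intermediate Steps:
d(L, K) = 3*L (d(L, K) = L*2 + L = 2*L + L = 3*L)
o + 113*d((-3)², 9) = -130 + 113*(3*(-3)²) = -130 + 113*(3*9) = -130 + 113*27 = -130 + 3051 = 2921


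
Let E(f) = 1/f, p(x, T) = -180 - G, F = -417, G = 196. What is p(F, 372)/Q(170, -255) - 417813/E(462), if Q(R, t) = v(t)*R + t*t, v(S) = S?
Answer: -4183916710426/21675 ≈ -1.9303e+8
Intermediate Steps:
p(x, T) = -376 (p(x, T) = -180 - 1*196 = -180 - 196 = -376)
Q(R, t) = t**2 + R*t (Q(R, t) = t*R + t*t = R*t + t**2 = t**2 + R*t)
p(F, 372)/Q(170, -255) - 417813/E(462) = -376*(-1/(255*(170 - 255))) - 417813/(1/462) = -376/((-255*(-85))) - 417813/1/462 = -376/21675 - 417813*462 = -376*1/21675 - 193029606 = -376/21675 - 193029606 = -4183916710426/21675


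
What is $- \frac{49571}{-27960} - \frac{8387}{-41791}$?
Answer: $\frac{2306122181}{1168476360} \approx 1.9736$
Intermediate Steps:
$- \frac{49571}{-27960} - \frac{8387}{-41791} = \left(-49571\right) \left(- \frac{1}{27960}\right) - - \frac{8387}{41791} = \frac{49571}{27960} + \frac{8387}{41791} = \frac{2306122181}{1168476360}$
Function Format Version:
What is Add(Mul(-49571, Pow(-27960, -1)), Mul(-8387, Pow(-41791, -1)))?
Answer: Rational(2306122181, 1168476360) ≈ 1.9736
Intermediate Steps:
Add(Mul(-49571, Pow(-27960, -1)), Mul(-8387, Pow(-41791, -1))) = Add(Mul(-49571, Rational(-1, 27960)), Mul(-8387, Rational(-1, 41791))) = Add(Rational(49571, 27960), Rational(8387, 41791)) = Rational(2306122181, 1168476360)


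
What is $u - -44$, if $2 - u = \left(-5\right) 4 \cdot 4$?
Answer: $126$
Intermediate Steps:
$u = 82$ ($u = 2 - \left(-5\right) 4 \cdot 4 = 2 - \left(-20\right) 4 = 2 - -80 = 2 + 80 = 82$)
$u - -44 = 82 - -44 = 82 + 44 = 126$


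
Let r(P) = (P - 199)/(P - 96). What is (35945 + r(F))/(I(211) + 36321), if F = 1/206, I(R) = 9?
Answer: 355426684/359212875 ≈ 0.98946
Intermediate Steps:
F = 1/206 ≈ 0.0048544
r(P) = (-199 + P)/(-96 + P)
(35945 + r(F))/(I(211) + 36321) = (35945 + (-199 + 1/206)/(-96 + 1/206))/(9 + 36321) = (35945 - 40993/206/(-19775/206))/36330 = (35945 - 206/19775*(-40993/206))*(1/36330) = (35945 + 40993/19775)*(1/36330) = (710853368/19775)*(1/36330) = 355426684/359212875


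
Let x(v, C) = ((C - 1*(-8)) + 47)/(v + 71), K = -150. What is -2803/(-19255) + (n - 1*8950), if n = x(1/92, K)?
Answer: -1125996565951/125792915 ≈ -8951.2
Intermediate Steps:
x(v, C) = (55 + C)/(71 + v) (x(v, C) = ((C + 8) + 47)/(71 + v) = ((8 + C) + 47)/(71 + v) = (55 + C)/(71 + v))
n = -8740/6533 (n = (55 - 150)/(71 + 1/92) = -95/(71 + 1/92) = -95/(6533/92) = (92/6533)*(-95) = -8740/6533 ≈ -1.3378)
-2803/(-19255) + (n - 1*8950) = -2803/(-19255) + (-8740/6533 - 1*8950) = -2803*(-1/19255) + (-8740/6533 - 8950) = 2803/19255 - 58479090/6533 = -1125996565951/125792915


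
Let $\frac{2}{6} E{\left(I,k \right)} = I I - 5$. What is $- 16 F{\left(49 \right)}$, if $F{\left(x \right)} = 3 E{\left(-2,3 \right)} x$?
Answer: $7056$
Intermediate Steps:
$E{\left(I,k \right)} = -15 + 3 I^{2}$ ($E{\left(I,k \right)} = 3 \left(I I - 5\right) = 3 \left(I^{2} - 5\right) = 3 \left(-5 + I^{2}\right) = -15 + 3 I^{2}$)
$F{\left(x \right)} = - 9 x$ ($F{\left(x \right)} = 3 \left(-15 + 3 \left(-2\right)^{2}\right) x = 3 \left(-15 + 3 \cdot 4\right) x = 3 \left(-15 + 12\right) x = 3 \left(-3\right) x = - 9 x$)
$- 16 F{\left(49 \right)} = - 16 \left(\left(-9\right) 49\right) = \left(-16\right) \left(-441\right) = 7056$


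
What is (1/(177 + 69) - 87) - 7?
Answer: -23123/246 ≈ -93.996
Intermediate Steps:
(1/(177 + 69) - 87) - 7 = (1/246 - 87) - 7 = -21401/246 - 7 = -23123/246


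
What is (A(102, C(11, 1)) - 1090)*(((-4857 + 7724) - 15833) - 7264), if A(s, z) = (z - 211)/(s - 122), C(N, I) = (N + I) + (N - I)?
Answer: 43719053/2 ≈ 2.1860e+7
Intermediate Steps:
C(N, I) = 2*N (C(N, I) = (I + N) + (N - I) = 2*N)
A(s, z) = (-211 + z)/(-122 + s)
(A(102, C(11, 1)) - 1090)*(((-4857 + 7724) - 15833) - 7264) = ((-211 + 2*11)/(-122 + 102) - 1090)*(((-4857 + 7724) - 15833) - 7264) = ((-211 + 22)/(-20) - 1090)*((2867 - 15833) - 7264) = (-1/20*(-189) - 1090)*(-12966 - 7264) = (189/20 - 1090)*(-20230) = -21611/20*(-20230) = 43719053/2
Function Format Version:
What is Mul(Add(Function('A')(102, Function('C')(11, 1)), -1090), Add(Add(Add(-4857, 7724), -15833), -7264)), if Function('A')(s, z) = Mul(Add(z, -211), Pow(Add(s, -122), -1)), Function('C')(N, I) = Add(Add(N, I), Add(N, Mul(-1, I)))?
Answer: Rational(43719053, 2) ≈ 2.1860e+7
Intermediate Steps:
Function('C')(N, I) = Mul(2, N) (Function('C')(N, I) = Add(Add(I, N), Add(N, Mul(-1, I))) = Mul(2, N))
Function('A')(s, z) = Mul(Pow(Add(-122, s), -1), Add(-211, z)) (Function('A')(s, z) = Mul(Add(-211, z), Pow(Add(-122, s), -1)) = Mul(Pow(Add(-122, s), -1), Add(-211, z)))
Mul(Add(Function('A')(102, Function('C')(11, 1)), -1090), Add(Add(Add(-4857, 7724), -15833), -7264)) = Mul(Add(Mul(Pow(Add(-122, 102), -1), Add(-211, Mul(2, 11))), -1090), Add(Add(Add(-4857, 7724), -15833), -7264)) = Mul(Add(Mul(Pow(-20, -1), Add(-211, 22)), -1090), Add(Add(2867, -15833), -7264)) = Mul(Add(Mul(Rational(-1, 20), -189), -1090), Add(-12966, -7264)) = Mul(Add(Rational(189, 20), -1090), -20230) = Mul(Rational(-21611, 20), -20230) = Rational(43719053, 2)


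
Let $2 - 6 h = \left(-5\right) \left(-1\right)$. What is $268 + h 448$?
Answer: $44$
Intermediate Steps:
$h = - \frac{1}{2}$ ($h = \frac{1}{3} - \frac{\left(-5\right) \left(-1\right)}{6} = \frac{1}{3} - \frac{5}{6} = - \frac{1}{2} \approx -0.5$)
$268 + h 448 = 268 - 224 = 44$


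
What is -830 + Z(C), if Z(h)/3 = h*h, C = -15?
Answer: -155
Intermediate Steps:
Z(h) = 3*h**2 (Z(h) = 3*(h*h) = 3*h**2)
-830 + Z(C) = -830 + 3*(-15)**2 = -830 + 3*225 = -830 + 675 = -155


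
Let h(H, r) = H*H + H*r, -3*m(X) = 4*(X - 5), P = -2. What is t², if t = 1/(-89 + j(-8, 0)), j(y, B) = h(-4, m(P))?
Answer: 9/109561 ≈ 8.2146e-5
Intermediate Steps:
m(X) = 20/3 - 4*X/3 (m(X) = -4*(X - 5)/3 = -4*(-5 + X)/3 = -(-20 + 4*X)/3 = 20/3 - 4*X/3)
h(H, r) = H² + H*r
j(y, B) = -64/3 (j(y, B) = -4*(-4 + (20/3 - 4/3*(-2))) = -4*(-4 + (20/3 + 8/3)) = -4*(-4 + 28/3) = -4*16/3 = -64/3)
t = -3/331 (t = 1/(-89 - 64/3) = 1/(-331/3) = -3/331 ≈ -0.0090634)
t² = (-3/331)² = 9/109561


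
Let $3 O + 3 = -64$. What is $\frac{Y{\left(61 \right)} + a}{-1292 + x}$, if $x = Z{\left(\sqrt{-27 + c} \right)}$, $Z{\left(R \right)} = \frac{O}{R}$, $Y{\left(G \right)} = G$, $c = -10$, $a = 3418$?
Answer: $- \frac{1496791044}{555869401} - \frac{699279 i \sqrt{37}}{555869401} \approx -2.6927 - 0.0076521 i$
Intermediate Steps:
$O = - \frac{67}{3}$ ($O = -1 + \frac{1}{3} \left(-64\right) = -1 - \frac{64}{3} = - \frac{67}{3} \approx -22.333$)
$Z{\left(R \right)} = - \frac{67}{3 R}$
$x = \frac{67 i \sqrt{37}}{111}$ ($x = - \frac{67}{3 \sqrt{-27 - 10}} = - \frac{67}{3 \sqrt{-37}} = - \frac{67}{3 i \sqrt{37}} = - \frac{67 \left(- \frac{i \sqrt{37}}{37}\right)}{3} = \frac{67 i \sqrt{37}}{111} \approx 3.6716 i$)
$\frac{Y{\left(61 \right)} + a}{-1292 + x} = \frac{61 + 3418}{-1292 + \frac{67 i \sqrt{37}}{111}} = \frac{3479}{-1292 + \frac{67 i \sqrt{37}}{111}}$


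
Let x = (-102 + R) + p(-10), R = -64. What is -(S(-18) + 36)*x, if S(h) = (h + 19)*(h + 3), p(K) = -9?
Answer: 3675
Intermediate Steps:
x = -175 (x = (-102 - 64) - 9 = -166 - 9 = -175)
S(h) = (3 + h)*(19 + h) (S(h) = (19 + h)*(3 + h) = (3 + h)*(19 + h))
-(S(-18) + 36)*x = -((57 + (-18)² + 22*(-18)) + 36)*(-175) = -((57 + 324 - 396) + 36)*(-175) = -(-15 + 36)*(-175) = -21*(-175) = -1*(-3675) = 3675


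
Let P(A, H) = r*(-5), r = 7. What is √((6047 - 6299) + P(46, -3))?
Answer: I*√287 ≈ 16.941*I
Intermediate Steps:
P(A, H) = -35 (P(A, H) = 7*(-5) = -35)
√((6047 - 6299) + P(46, -3)) = √((6047 - 6299) - 35) = √(-252 - 35) = √(-287) = I*√287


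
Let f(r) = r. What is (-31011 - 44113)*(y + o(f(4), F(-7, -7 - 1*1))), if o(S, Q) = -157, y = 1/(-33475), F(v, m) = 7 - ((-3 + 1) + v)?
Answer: 394819891424/33475 ≈ 1.1794e+7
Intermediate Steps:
F(v, m) = 9 - v (F(v, m) = 7 - (-2 + v) = 7 + (2 - v) = 9 - v)
y = -1/33475 ≈ -2.9873e-5
(-31011 - 44113)*(y + o(f(4), F(-7, -7 - 1*1))) = (-31011 - 44113)*(-1/33475 - 157) = -75124*(-5255576/33475) = 394819891424/33475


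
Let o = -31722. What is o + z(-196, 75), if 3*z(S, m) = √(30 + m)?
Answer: -31722 + √105/3 ≈ -31719.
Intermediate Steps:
z(S, m) = √(30 + m)/3
o + z(-196, 75) = -31722 + √(30 + 75)/3 = -31722 + √105/3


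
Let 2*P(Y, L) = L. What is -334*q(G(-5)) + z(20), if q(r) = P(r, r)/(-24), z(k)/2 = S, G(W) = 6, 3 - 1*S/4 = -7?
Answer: 487/4 ≈ 121.75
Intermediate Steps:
S = 40 (S = 12 - 4*(-7) = 12 + 28 = 40)
P(Y, L) = L/2
z(k) = 80 (z(k) = 2*40 = 80)
q(r) = -r/48 (q(r) = (r/2)/(-24) = (r/2)*(-1/24) = -r/48)
-334*q(G(-5)) + z(20) = -(-167)*6/24 + 80 = -334*(-⅛) + 80 = 167/4 + 80 = 487/4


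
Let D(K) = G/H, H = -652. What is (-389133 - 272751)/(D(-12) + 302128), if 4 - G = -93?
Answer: -143849456/65662453 ≈ -2.1907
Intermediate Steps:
G = 97 (G = 4 - 1*(-93) = 4 + 93 = 97)
D(K) = -97/652 (D(K) = 97/(-652) = 97*(-1/652) = -97/652)
(-389133 - 272751)/(D(-12) + 302128) = (-389133 - 272751)/(-97/652 + 302128) = -661884/196987359/652 = -661884*652/196987359 = -143849456/65662453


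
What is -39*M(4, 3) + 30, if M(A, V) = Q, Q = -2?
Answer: 108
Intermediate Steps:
M(A, V) = -2
-39*M(4, 3) + 30 = -39*(-2) + 30 = 78 + 30 = 108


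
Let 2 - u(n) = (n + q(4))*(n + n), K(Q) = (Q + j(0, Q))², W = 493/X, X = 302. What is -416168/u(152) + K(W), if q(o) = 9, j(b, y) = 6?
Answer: 148993127911/2231853084 ≈ 66.758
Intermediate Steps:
W = 493/302 ≈ 1.6325
K(Q) = (6 + Q)² (K(Q) = (Q + 6)² = (6 + Q)²)
u(n) = 2 - 2*n*(9 + n) (u(n) = 2 - (n + 9)*(n + n) = 2 - (9 + n)*2*n = 2 - 2*n*(9 + n))
-416168/u(152) + K(W) = -416168/(2 - 18*152 - 2*152²) + (6 + 493/302)² = -416168/(2 - 2736 - 2*23104) + (2305/302)² = -416168/(2 - 2736 - 46208) + 5313025/91204 = -416168/(-48942) + 5313025/91204 = -416168*(-1/48942) + 5313025/91204 = 208084/24471 + 5313025/91204 = 148993127911/2231853084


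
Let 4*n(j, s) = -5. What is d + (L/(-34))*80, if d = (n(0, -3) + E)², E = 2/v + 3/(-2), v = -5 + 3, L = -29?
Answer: 22385/272 ≈ 82.298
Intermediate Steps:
v = -2
n(j, s) = -5/4 (n(j, s) = (¼)*(-5) = -5/4)
E = -5/2 (E = 2/(-2) + 3/(-2) = 2*(-½) + 3*(-½) = -1 - 3/2 = -5/2 ≈ -2.5000)
d = 225/16 (d = (-5/4 - 5/2)² = (-15/4)² = 225/16 ≈ 14.063)
d + (L/(-34))*80 = 225/16 - 29/(-34)*80 = 225/16 - 29*(-1/34)*80 = 225/16 + (29/34)*80 = 225/16 + 1160/17 = 22385/272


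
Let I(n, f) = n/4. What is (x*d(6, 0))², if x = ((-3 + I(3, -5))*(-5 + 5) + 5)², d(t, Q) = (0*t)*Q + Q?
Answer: 0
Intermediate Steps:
I(n, f) = n/4 (I(n, f) = n*(¼) = n/4)
d(t, Q) = Q (d(t, Q) = 0*Q + Q = 0 + Q = Q)
x = 25 (x = ((-3 + (¼)*3)*(-5 + 5) + 5)² = ((-3 + ¾)*0 + 5)² = (-9/4*0 + 5)² = (0 + 5)² = 5² = 25)
(x*d(6, 0))² = (25*0)² = 0² = 0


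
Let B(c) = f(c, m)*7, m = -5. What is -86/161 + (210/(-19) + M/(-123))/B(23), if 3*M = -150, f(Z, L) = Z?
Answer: -32266/53751 ≈ -0.60029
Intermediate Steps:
M = -50 (M = (⅓)*(-150) = -50)
B(c) = 7*c (B(c) = c*7 = 7*c)
-86/161 + (210/(-19) + M/(-123))/B(23) = -86/161 + (210/(-19) - 50/(-123))/((7*23)) = -86*1/161 + (210*(-1/19) - 50*(-1/123))/161 = -86/161 + (-210/19 + 50/123)*(1/161) = -86/161 - 24880/2337*1/161 = -86/161 - 24880/376257 = -32266/53751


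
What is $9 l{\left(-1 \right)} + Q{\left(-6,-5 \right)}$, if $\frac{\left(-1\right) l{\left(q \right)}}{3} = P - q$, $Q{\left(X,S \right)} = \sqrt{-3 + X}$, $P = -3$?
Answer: $54 + 3 i \approx 54.0 + 3.0 i$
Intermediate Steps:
$l{\left(q \right)} = 9 + 3 q$ ($l{\left(q \right)} = - 3 \left(-3 - q\right) = 9 + 3 q$)
$9 l{\left(-1 \right)} + Q{\left(-6,-5 \right)} = 9 \left(9 + 3 \left(-1\right)\right) + \sqrt{-3 - 6} = 9 \left(9 - 3\right) + \sqrt{-9} = 9 \cdot 6 + 3 i = 54 + 3 i$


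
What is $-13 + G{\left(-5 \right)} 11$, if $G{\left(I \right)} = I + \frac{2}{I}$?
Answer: $- \frac{362}{5} \approx -72.4$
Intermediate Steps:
$-13 + G{\left(-5 \right)} 11 = -13 + \left(-5 + \frac{2}{-5}\right) 11 = -13 + \left(-5 + 2 \left(- \frac{1}{5}\right)\right) 11 = -13 + \left(-5 - \frac{2}{5}\right) 11 = -13 - \frac{297}{5} = - \frac{362}{5}$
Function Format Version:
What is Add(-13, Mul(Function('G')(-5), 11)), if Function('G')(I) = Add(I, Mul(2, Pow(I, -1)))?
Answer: Rational(-362, 5) ≈ -72.400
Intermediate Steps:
Add(-13, Mul(Function('G')(-5), 11)) = Add(-13, Mul(Add(-5, Mul(2, Pow(-5, -1))), 11)) = Add(-13, Mul(Add(-5, Mul(2, Rational(-1, 5))), 11)) = Add(-13, Mul(Add(-5, Rational(-2, 5)), 11)) = Add(-13, Mul(Rational(-27, 5), 11)) = Add(-13, Rational(-297, 5)) = Rational(-362, 5)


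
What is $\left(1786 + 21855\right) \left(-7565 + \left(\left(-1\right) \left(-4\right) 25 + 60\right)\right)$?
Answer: $-175061605$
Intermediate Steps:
$\left(1786 + 21855\right) \left(-7565 + \left(\left(-1\right) \left(-4\right) 25 + 60\right)\right) = 23641 \left(-7565 + \left(4 \cdot 25 + 60\right)\right) = 23641 \left(-7565 + \left(100 + 60\right)\right) = 23641 \left(-7565 + 160\right) = 23641 \left(-7405\right) = -175061605$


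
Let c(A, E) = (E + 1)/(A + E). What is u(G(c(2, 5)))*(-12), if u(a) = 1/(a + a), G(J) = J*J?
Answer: -49/6 ≈ -8.1667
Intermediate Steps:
c(A, E) = (1 + E)/(A + E)
G(J) = J**2
u(a) = 1/(2*a)
u(G(c(2, 5)))*(-12) = (1/(2*(((1 + 5)/(2 + 5))**2)))*(-12) = (1/(2*((6/7)**2)))*(-12) = (1/(2*(36/49)))*(-12) = ((1/2)*(49/36))*(-12) = (49/72)*(-12) = -49/6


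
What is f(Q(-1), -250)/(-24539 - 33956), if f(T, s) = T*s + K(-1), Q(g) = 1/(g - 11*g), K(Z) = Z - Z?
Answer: 5/11699 ≈ 0.00042739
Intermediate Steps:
K(Z) = 0
Q(g) = -1/(10*g) (Q(g) = 1/(-10*g) = -1/(10*g))
f(T, s) = T*s (f(T, s) = T*s + 0 = T*s)
f(Q(-1), -250)/(-24539 - 33956) = (-1/10/(-1)*(-250))/(-24539 - 33956) = (-1/10*(-1)*(-250))/(-58495) = ((1/10)*(-250))*(-1/58495) = -25*(-1/58495) = 5/11699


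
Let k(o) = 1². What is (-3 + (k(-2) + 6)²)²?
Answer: 2116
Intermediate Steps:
k(o) = 1
(-3 + (k(-2) + 6)²)² = (-3 + (1 + 6)²)² = (-3 + 7²)² = (-3 + 49)² = 46² = 2116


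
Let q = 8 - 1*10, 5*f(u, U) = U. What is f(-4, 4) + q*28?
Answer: -276/5 ≈ -55.200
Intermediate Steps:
f(u, U) = U/5
q = -2 (q = 8 - 10 = -2)
f(-4, 4) + q*28 = (⅕)*4 - 2*28 = ⅘ - 56 = -276/5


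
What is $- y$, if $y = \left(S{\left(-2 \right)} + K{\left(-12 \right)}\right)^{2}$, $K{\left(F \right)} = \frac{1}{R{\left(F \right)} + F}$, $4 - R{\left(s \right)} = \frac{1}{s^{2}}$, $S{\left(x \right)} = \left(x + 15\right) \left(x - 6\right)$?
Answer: $- \frac{14413443136}{1329409} \approx -10842.0$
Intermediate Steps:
$S{\left(x \right)} = \left(-6 + x\right) \left(15 + x\right)$ ($S{\left(x \right)} = \left(15 + x\right) \left(-6 + x\right) = \left(-6 + x\right) \left(15 + x\right)$)
$R{\left(s \right)} = 4 - \frac{1}{s^{2}}$
$K{\left(F \right)} = \frac{1}{4 + F - \frac{1}{F^{2}}}$ ($K{\left(F \right)} = \frac{1}{\left(4 - \frac{1}{F^{2}}\right) + F} = \frac{1}{4 + F - \frac{1}{F^{2}}}$)
$y = \frac{14413443136}{1329409}$ ($y = \left(\left(-90 + \left(-2\right)^{2} + 9 \left(-2\right)\right) + \frac{\left(-12\right)^{2}}{-1 + \left(-12\right)^{3} + 4 \left(-12\right)^{2}}\right)^{2} = \left(\left(-90 + 4 - 18\right) + \frac{144}{-1 - 1728 + 4 \cdot 144}\right)^{2} = \left(-104 + \frac{144}{-1 - 1728 + 576}\right)^{2} = \left(-104 + \frac{144}{-1153}\right)^{2} = \left(-104 + 144 \left(- \frac{1}{1153}\right)\right)^{2} = \left(-104 - \frac{144}{1153}\right)^{2} = \left(- \frac{120056}{1153}\right)^{2} = \frac{14413443136}{1329409} \approx 10842.0$)
$- y = \left(-1\right) \frac{14413443136}{1329409} = - \frac{14413443136}{1329409}$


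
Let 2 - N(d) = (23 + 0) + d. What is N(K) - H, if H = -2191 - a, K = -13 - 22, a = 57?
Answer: 2262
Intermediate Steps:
K = -35
H = -2248 (H = -2191 - 1*57 = -2191 - 57 = -2248)
N(d) = -21 - d (N(d) = 2 - ((23 + 0) + d) = 2 - (23 + d) = 2 + (-23 - d) = -21 - d)
N(K) - H = (-21 - 1*(-35)) - 1*(-2248) = (-21 + 35) + 2248 = 14 + 2248 = 2262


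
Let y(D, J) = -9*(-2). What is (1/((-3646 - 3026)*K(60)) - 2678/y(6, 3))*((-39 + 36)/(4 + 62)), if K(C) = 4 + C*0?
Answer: 11911747/1761408 ≈ 6.7626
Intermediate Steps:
y(D, J) = 18
K(C) = 4 (K(C) = 4 + 0 = 4)
(1/((-3646 - 3026)*K(60)) - 2678/y(6, 3))*((-39 + 36)/(4 + 62)) = (1/(-3646 - 3026*4) - 2678/18)*((-39 + 36)/(4 + 62)) = ((1/4)/(-6672) - 2678*1/18)*(-3/66) = (-1/6672*1/4 - 1339/9)*(-3*1/66) = (-1/26688 - 1339/9)*(-1/22) = -11911747/80064*(-1/22) = 11911747/1761408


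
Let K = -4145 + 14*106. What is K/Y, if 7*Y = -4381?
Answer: 18627/4381 ≈ 4.2518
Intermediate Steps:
Y = -4381/7 (Y = (⅐)*(-4381) = -4381/7 ≈ -625.86)
K = -2661 (K = -4145 + 1484 = -2661)
K/Y = -2661/(-4381/7) = -2661*(-7/4381) = 18627/4381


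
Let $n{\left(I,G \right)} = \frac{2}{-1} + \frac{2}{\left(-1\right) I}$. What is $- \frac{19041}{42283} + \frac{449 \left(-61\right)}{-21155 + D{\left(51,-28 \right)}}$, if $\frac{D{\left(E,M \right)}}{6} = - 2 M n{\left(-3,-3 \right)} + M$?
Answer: $\frac{743547476}{920543193} \approx 0.80773$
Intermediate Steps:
$n{\left(I,G \right)} = -2 - \frac{2}{I}$ ($n{\left(I,G \right)} = 2 \left(-1\right) + 2 \left(- \frac{1}{I}\right) = -2 - \frac{2}{I}$)
$D{\left(E,M \right)} = 22 M$ ($D{\left(E,M \right)} = 6 \left(- 2 M \left(-2 - \frac{2}{-3}\right) + M\right) = 6 \left(- 2 M \left(-2 - - \frac{2}{3}\right) + M\right) = 6 \left(- 2 M \left(-2 + \frac{2}{3}\right) + M\right) = 6 \left(- 2 M \left(- \frac{4}{3}\right) + M\right) = 6 \left(\frac{8 M}{3} + M\right) = 6 \frac{11 M}{3} = 22 M$)
$- \frac{19041}{42283} + \frac{449 \left(-61\right)}{-21155 + D{\left(51,-28 \right)}} = - \frac{19041}{42283} + \frac{449 \left(-61\right)}{-21155 + 22 \left(-28\right)} = \left(-19041\right) \frac{1}{42283} - \frac{27389}{-21155 - 616} = - \frac{19041}{42283} - \frac{27389}{-21771} = - \frac{19041}{42283} - - \frac{27389}{21771} = - \frac{19041}{42283} + \frac{27389}{21771} = \frac{743547476}{920543193}$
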